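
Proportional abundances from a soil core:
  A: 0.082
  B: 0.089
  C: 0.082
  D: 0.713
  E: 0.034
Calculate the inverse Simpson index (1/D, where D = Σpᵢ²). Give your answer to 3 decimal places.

1.884

D = 0.082² + 0.089² + 0.082² + 0.713² + 0.034² = 0.006724 + 0.007921 + 0.006724 + 0.508369 + 0.001156 = 0.530894 (working shown to 6 dp, full precision carried).
So 1/D = 1.88362, i.e. 1.884 to 3 decimal places.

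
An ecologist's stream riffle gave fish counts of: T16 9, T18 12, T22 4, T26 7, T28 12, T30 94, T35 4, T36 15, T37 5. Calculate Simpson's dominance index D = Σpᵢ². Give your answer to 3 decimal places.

Total N = 9+12+4+7+12+94+4+15+5 = 162, so the proportions are 0.05556, 0.07407, 0.02469, 0.04321, 0.07407, 0.58025, 0.02469, 0.09259, 0.03086 (working shown to 5 dp, full precision carried).
D = 0.05556² + 0.07407² + 0.02469² + 0.04321² + 0.07407² + 0.58025² + 0.02469² + 0.09259² + 0.03086² = 0.00309 + 0.00549 + 0.00061 + 0.00187 + 0.00549 + 0.33669 + 0.00061 + 0.00857 + 0.00095 = 0.36336.
To 3 decimal places, D = 0.363.

0.363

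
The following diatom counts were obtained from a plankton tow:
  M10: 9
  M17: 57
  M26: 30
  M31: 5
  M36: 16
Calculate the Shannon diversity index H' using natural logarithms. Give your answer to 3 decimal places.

Total N = 9+57+30+5+16 = 117, so the proportions are 0.07692, 0.48718, 0.25641, 0.04274, 0.13675 (working shown to 5 dp, full precision carried).
Each pᵢ ln pᵢ term: 0.07692×(-2.56495)=-0.19730, 0.48718×(-0.71912)=-0.35034, 0.25641×(-1.36098)=-0.34897, 0.04274×(-3.15274)=-0.13473, 0.13675×(-1.98959)=-0.27208.
Sum = -1.30343, so H' = 1.303.

1.303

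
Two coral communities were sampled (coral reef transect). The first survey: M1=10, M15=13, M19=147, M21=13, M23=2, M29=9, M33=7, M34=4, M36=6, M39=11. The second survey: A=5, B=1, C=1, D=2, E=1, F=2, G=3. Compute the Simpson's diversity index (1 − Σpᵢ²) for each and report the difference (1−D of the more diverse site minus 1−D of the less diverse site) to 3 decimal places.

0.254

The first survey: N=222, proportions 0.04505, 0.05856, 0.66216, 0.05856, 0.00901, 0.04054, 0.03153, 0.01802, 0.02703, 0.04955, giving 1−D = 0.54642 (working shown to 5 dp, full precision carried).
The second survey: N=15, proportions 0.33333, 0.06667, 0.06667, 0.13333, 0.06667, 0.13333, 0.2, giving 1−D = 0.80000.
Difference = |0.54642 − 0.80000| = 0.25358, i.e. 0.254 to 3 decimal places.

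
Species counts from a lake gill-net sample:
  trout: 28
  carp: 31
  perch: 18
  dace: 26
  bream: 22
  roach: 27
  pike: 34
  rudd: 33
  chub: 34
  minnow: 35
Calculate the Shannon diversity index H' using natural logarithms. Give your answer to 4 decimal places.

Total N = 28+31+18+26+22+27+34+33+34+35 = 288, so the proportions are 0.0972222, 0.1076389, 0.0625, 0.0902778, 0.0763889, 0.09375, 0.1180556, 0.1145833, 0.1180556, 0.1215278 (working shown to 7 dp, full precision carried).
Each pᵢ ln pᵢ term: 0.0972222×(-2.3307560)=-0.2266013, 0.1076389×(-2.2289733)=-0.2399242, 0.0625×(-2.7725887)=-0.1732868, 0.0902778×(-2.4048639)=-0.2171058, 0.0763889×(-2.5719180)=-0.1964660, 0.09375×(-2.3671236)=-0.2219178, 0.1180556×(-2.1366000)=-0.2522375, 0.1145833×(-2.1664529)=-0.2482394, 0.1180556×(-2.1366000)=-0.2522375, 0.1215278×(-2.1076124)=-0.2561335.
Sum = -2.2841497, so H' = 2.2841.

2.2841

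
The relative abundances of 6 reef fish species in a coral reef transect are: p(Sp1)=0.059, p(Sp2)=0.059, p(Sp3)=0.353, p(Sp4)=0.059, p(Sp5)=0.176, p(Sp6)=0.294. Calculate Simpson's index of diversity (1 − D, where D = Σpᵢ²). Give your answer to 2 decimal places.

0.75

D = 0.059² + 0.059² + 0.353² + 0.059² + 0.176² + 0.294² = 0.0035 + 0.0035 + 0.1246 + 0.0035 + 0.0310 + 0.0864 = 0.2525 (working shown to 4 dp, full precision carried).
So 1 − D = 0.7475, i.e. 0.75 to 2 decimal places.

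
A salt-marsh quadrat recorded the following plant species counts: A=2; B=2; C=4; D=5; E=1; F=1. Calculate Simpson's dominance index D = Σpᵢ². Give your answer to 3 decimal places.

Total N = 2+2+4+5+1+1 = 15, so the proportions are 0.13333, 0.13333, 0.26667, 0.33333, 0.06667, 0.06667 (working shown to 5 dp, full precision carried).
D = 0.13333² + 0.13333² + 0.26667² + 0.33333² + 0.06667² + 0.06667² = 0.01778 + 0.01778 + 0.07111 + 0.11111 + 0.00444 + 0.00444 = 0.22667.
To 3 decimal places, D = 0.227.

0.227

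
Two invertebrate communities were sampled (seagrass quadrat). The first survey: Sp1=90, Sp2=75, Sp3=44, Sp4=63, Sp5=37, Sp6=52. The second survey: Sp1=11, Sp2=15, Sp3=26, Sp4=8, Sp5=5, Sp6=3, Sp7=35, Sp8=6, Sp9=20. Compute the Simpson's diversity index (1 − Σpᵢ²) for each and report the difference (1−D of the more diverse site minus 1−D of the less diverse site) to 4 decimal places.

0.0148

The first survey: N=361, proportions 0.2493075, 0.2077562, 0.1218837, 0.1745152, 0.1024931, 0.1440443, giving 1−D = 0.8181183 (working shown to 7 dp, full precision carried).
The second survey: N=129, proportions 0.0852713, 0.1162791, 0.2015504, 0.0620155, 0.0387597, 0.0232558, 0.2713178, 0.0465116, 0.1550388, giving 1−D = 0.8328826.
Difference = |0.8181183 − 0.8328826| = 0.0147643, i.e. 0.0148 to 4 decimal places.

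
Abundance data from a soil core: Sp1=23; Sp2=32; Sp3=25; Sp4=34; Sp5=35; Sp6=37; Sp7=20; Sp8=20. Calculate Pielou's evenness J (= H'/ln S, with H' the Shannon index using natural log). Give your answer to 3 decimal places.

Total N = 23+32+25+34+35+37+20+20 = 226, so the proportions are 0.10177, 0.14159, 0.11062, 0.15044, 0.15487, 0.16372, 0.0885, 0.0885 (working shown to 5 dp, full precision carried).
H' = −Σ pᵢ ln pᵢ = −((-0.23255) + (-0.27679) + (-0.24355) + (-0.28496) + (-0.28886) + (-0.29626) + (-0.21458) + (-0.21458)) = 2.05213.
With S = 8 species, ln S = 2.07944, so J = 2.05213/2.07944 = 0.98687, i.e. 0.987 to 3 decimal places.

0.987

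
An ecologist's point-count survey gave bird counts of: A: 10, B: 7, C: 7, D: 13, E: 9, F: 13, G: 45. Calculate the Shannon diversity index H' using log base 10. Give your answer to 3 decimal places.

0.731

Total N = 10+7+7+13+9+13+45 = 104, so the proportions are 0.09615, 0.06731, 0.06731, 0.125, 0.08654, 0.125, 0.43269 (working shown to 5 dp, full precision carried).
Each pᵢ log₁₀ pᵢ term: 0.09615×(-1.01703)=-0.09779, 0.06731×(-1.17194)=-0.07888, 0.06731×(-1.17194)=-0.07888, 0.125×(-0.90309)=-0.11289, 0.08654×(-1.06279)=-0.09197, 0.125×(-0.90309)=-0.11289, 0.43269×(-0.36382)=-0.15742.
Sum = -0.73072, so H' = 0.731.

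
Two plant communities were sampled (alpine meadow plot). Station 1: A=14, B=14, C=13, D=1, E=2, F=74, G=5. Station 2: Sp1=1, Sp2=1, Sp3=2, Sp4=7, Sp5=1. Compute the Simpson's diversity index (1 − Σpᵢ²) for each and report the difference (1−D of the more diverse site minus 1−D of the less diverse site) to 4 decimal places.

Station 1: N=123, proportions 0.113821, 0.113821, 0.105691, 0.00813, 0.01626, 0.601626, 0.04065, giving 1−D = 0.598982 (working shown to 6 dp, full precision carried).
Station 2: N=12, proportions 0.083333, 0.083333, 0.166667, 0.583333, 0.083333, giving 1−D = 0.611111.
Difference = |0.598982 − 0.611111| = 0.012129, i.e. 0.0121 to 4 decimal places.

0.0121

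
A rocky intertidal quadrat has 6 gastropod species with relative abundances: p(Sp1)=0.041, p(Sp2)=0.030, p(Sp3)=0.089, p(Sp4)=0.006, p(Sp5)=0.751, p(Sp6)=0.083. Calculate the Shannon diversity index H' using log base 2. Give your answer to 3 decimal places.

1.304

Each pᵢ log₂ pᵢ term (working shown to 5 dp, full precision carried): 0.041×(-4.60823)=-0.18894, 0.03×(-5.05889)=-0.15177, 0.089×(-3.49005)=-0.31061, 0.006×(-7.38082)=-0.04428, 0.751×(-0.41312)=-0.31025, 0.083×(-3.59074)=-0.29803.
Sum = -1.30389, so H' = 1.304.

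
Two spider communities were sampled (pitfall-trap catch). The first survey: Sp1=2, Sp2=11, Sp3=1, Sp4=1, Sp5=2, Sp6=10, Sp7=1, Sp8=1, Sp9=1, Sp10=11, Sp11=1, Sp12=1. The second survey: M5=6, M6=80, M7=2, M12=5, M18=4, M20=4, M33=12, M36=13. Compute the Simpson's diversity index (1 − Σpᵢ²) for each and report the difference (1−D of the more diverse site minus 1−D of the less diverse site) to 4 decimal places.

0.2359

The first survey: N=43, proportions 0.046512, 0.255814, 0.023256, 0.023256, 0.046512, 0.232558, 0.023256, 0.023256, 0.023256, 0.255814, 0.023256, 0.023256, giving 1−D = 0.806923 (working shown to 6 dp, full precision carried).
The second survey: N=126, proportions 0.047619, 0.634921, 0.015873, 0.039683, 0.031746, 0.031746, 0.095238, 0.103175, giving 1−D = 0.571051.
Difference = |0.806923 − 0.571051| = 0.235872, i.e. 0.2359 to 4 decimal places.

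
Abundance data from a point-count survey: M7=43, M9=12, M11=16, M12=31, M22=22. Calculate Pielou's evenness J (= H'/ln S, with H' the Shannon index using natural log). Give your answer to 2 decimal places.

Total N = 43+12+16+31+22 = 124, so the proportions are 0.3468, 0.0968, 0.129, 0.25, 0.1774 (working shown to 4 dp, full precision carried).
H' = −Σ pᵢ ln pᵢ = −((-0.3673) + (-0.2260) + (-0.2642) + (-0.3466) + (-0.3068)) = 1.5109.
With S = 5 species, ln S = 1.6094, so J = 1.5109/1.6094 = 0.9387, i.e. 0.94 to 2 decimal places.

0.94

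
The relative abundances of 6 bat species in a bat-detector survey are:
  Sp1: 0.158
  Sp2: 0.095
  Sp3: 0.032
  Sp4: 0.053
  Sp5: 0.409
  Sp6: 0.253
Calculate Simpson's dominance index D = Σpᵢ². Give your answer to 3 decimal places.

0.269

D = 0.158² + 0.095² + 0.032² + 0.053² + 0.409² + 0.253² = 0.02496 + 0.00903 + 0.00102 + 0.00281 + 0.16728 + 0.06401 = 0.26911 (working shown to 5 dp, full precision carried).
To 3 decimal places, D = 0.269.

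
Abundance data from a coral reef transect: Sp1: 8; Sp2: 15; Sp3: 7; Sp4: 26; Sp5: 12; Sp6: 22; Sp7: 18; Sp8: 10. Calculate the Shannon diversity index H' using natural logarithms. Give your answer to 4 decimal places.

1.9871

Total N = 8+15+7+26+12+22+18+10 = 118, so the proportions are 0.067797, 0.127119, 0.059322, 0.220339, 0.101695, 0.186441, 0.152542, 0.084746 (working shown to 6 dp, full precision carried).
Each pᵢ ln pᵢ term: 0.067797×(-2.691243)=-0.182457, 0.127119×(-2.062634)=-0.262199, 0.059322×(-2.824774)=-0.167571, 0.220339×(-1.512588)=-0.333282, 0.101695×(-2.285778)=-0.232452, 0.186441×(-1.679642)=-0.313154, 0.152542×(-1.880313)=-0.286827, 0.084746×(-2.468100)=-0.209161.
Sum = -1.987104, so H' = 1.9871.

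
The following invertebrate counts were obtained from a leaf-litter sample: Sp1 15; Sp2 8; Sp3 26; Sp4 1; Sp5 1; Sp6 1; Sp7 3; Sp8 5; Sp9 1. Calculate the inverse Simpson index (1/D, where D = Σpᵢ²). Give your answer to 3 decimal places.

Total N = 15+8+26+1+1+1+3+5+1 = 61, so the proportions are 0.2459016, 0.1311475, 0.4262295, 0.0163934, 0.0163934, 0.0163934, 0.0491803, 0.0819672, 0.0163934 (working shown to 7 dp, full precision carried).
D = 0.2459016² + 0.1311475² + 0.4262295² + 0.0163934² + 0.0163934² + 0.0163934² + 0.0491803² + 0.0819672² + 0.0163934² = 0.0604676 + 0.0171997 + 0.1816716 + 0.0002687 + 0.0002687 + 0.0002687 + 0.0024187 + 0.0067186 + 0.0002687 = 0.2695512.
So 1/D = 3.70987, i.e. 3.710 to 3 decimal places.

3.710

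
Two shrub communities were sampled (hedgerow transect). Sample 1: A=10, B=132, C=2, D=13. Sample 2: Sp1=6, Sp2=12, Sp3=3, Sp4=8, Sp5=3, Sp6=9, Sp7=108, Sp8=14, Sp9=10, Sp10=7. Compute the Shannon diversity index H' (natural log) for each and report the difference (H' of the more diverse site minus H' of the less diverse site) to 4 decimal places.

0.9275

Sample 1: N=157, proportions 0.063694, 0.840764, 0.012739, 0.082803, giving H' = 0.583084 (working shown to 6 dp, full precision carried).
Sample 2: N=180, proportions 0.033333, 0.066667, 0.016667, 0.044444, 0.016667, 0.05, 0.6, 0.077778, 0.055556, 0.038889, giving H' = 1.510535.
Difference = |0.583084 − 1.510535| = 0.927451, i.e. 0.9275 to 4 decimal places.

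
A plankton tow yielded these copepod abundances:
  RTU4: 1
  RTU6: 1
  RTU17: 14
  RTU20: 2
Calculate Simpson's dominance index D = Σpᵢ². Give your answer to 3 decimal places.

Total N = 1+1+14+2 = 18, so the proportions are 0.05556, 0.05556, 0.77778, 0.11111 (working shown to 5 dp, full precision carried).
D = 0.05556² + 0.05556² + 0.77778² + 0.11111² = 0.00309 + 0.00309 + 0.60494 + 0.01235 = 0.62346.
To 3 decimal places, D = 0.623.

0.623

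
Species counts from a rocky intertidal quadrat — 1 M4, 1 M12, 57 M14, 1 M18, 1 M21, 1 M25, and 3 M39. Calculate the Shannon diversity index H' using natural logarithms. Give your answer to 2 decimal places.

Total N = 1+1+57+1+1+1+3 = 65, so the proportions are 0.0154, 0.0154, 0.8769, 0.0154, 0.0154, 0.0154, 0.0462 (working shown to 4 dp, full precision carried).
Each pᵢ ln pᵢ term: 0.0154×(-4.1744)=-0.0642, 0.0154×(-4.1744)=-0.0642, 0.8769×(-0.1313)=-0.1152, 0.0154×(-4.1744)=-0.0642, 0.0154×(-4.1744)=-0.0642, 0.0154×(-4.1744)=-0.0642, 0.0462×(-3.0758)=-0.1420.
Sum = -0.5782, so H' = 0.58.

0.58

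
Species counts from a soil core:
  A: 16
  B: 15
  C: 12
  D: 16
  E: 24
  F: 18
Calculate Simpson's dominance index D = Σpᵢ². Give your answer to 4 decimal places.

Total N = 16+15+12+16+24+18 = 101, so the proportions are 0.158416, 0.148515, 0.118812, 0.158416, 0.237624, 0.178218 (working shown to 6 dp, full precision carried).
D = 0.158416² + 0.148515² + 0.118812² + 0.158416² + 0.237624² + 0.178218² = 0.025096 + 0.022057 + 0.014116 + 0.025096 + 0.056465 + 0.031762 = 0.174591.
To 4 decimal places, D = 0.1746.

0.1746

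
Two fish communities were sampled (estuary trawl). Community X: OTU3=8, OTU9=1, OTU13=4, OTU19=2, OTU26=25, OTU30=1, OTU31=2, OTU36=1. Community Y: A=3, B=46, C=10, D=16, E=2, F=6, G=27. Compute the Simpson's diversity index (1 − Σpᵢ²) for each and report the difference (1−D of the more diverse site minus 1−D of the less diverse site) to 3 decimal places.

0.101

Community X: N=44, proportions 0.181818, 0.022727, 0.090909, 0.045455, 0.568182, 0.022727, 0.045455, 0.022727, giving 1−D = 0.630165 (working shown to 6 dp, full precision carried).
Community Y: N=110, proportions 0.027273, 0.418182, 0.090909, 0.145455, 0.018182, 0.054545, 0.245455, giving 1−D = 0.731405.
Difference = |0.630165 − 0.731405| = 0.101240, i.e. 0.101 to 3 decimal places.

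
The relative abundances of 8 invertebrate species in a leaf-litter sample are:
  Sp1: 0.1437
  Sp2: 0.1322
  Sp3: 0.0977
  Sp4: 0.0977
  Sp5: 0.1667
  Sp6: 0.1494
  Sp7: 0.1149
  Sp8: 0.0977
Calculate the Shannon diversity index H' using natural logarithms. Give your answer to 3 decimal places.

2.059

Each pᵢ ln pᵢ term (working shown to 5 dp, full precision carried): 0.1437×(-1.94003)=-0.27878, 0.1322×(-2.02344)=-0.26750, 0.0977×(-2.32585)=-0.22724, 0.0977×(-2.32585)=-0.22724, 0.1667×(-1.79156)=-0.29865, 0.1494×(-1.90113)=-0.28403, 0.1149×(-2.16369)=-0.24861, 0.0977×(-2.32585)=-0.22724.
Sum = -2.05928, so H' = 2.059.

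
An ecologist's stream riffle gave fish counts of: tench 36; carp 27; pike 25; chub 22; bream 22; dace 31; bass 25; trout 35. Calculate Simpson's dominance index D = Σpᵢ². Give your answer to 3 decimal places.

Total N = 36+27+25+22+22+31+25+35 = 223, so the proportions are 0.16143, 0.12108, 0.11211, 0.09865, 0.09865, 0.13901, 0.11211, 0.15695 (working shown to 5 dp, full precision carried).
D = 0.16143² + 0.12108² + 0.11211² + 0.09865² + 0.09865² + 0.13901² + 0.11211² + 0.15695² = 0.02606 + 0.01466 + 0.01257 + 0.00973 + 0.00973 + 0.01932 + 0.01257 + 0.02463 = 0.12928.
To 3 decimal places, D = 0.129.

0.129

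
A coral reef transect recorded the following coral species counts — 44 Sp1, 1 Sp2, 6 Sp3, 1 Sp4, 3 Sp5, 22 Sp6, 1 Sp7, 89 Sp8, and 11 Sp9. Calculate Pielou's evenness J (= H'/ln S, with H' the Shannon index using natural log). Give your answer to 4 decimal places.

0.6339

Total N = 44+1+6+1+3+22+1+89+11 = 178, so the proportions are 0.247191, 0.005618, 0.033708, 0.005618, 0.016854, 0.123596, 0.005618, 0.5, 0.061798 (working shown to 6 dp, full precision carried).
H' = −Σ pᵢ ln pᵢ = −((-0.345473) + (-0.029111) + (-0.114270) + (-0.029111) + (-0.068817) + (-0.258406) + (-0.029111) + (-0.346574) + (-0.172038)) = 1.392912.
With S = 9 species, ln S = 2.197225, so J = 1.392912/2.197225 = 0.633942, i.e. 0.6339 to 4 decimal places.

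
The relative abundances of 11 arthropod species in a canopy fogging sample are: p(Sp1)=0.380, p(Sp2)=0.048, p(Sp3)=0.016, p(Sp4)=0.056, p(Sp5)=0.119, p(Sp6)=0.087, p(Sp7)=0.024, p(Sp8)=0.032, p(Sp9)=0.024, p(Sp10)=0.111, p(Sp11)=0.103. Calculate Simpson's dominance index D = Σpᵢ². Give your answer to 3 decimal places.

0.197

D = 0.38² + 0.048² + 0.016² + 0.056² + 0.119² + 0.087² + 0.024² + 0.032² + 0.024² + 0.111² + 0.103² = 0.14440 + 0.00230 + 0.00026 + 0.00314 + 0.01416 + 0.00757 + 0.00058 + 0.00102 + 0.00058 + 0.01232 + 0.01061 = 0.19693 (working shown to 5 dp, full precision carried).
To 3 decimal places, D = 0.197.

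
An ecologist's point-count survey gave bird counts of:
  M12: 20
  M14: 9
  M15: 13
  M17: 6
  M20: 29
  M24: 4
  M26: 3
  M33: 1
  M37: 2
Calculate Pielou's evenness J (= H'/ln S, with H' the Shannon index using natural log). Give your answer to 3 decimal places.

Total N = 20+9+13+6+29+4+3+1+2 = 87, so the proportions are 0.22989, 0.10345, 0.14943, 0.06897, 0.33333, 0.04598, 0.03448, 0.01149, 0.02299 (working shown to 5 dp, full precision carried).
H' = −Σ pᵢ ln pᵢ = −((-0.33797) + (-0.23469) + (-0.28405) + (-0.18442) + (-0.36620) + (-0.14159) + (-0.11611) + (-0.05133) + (-0.08673)) = 1.80311.
With S = 9 species, ln S = 2.19722, so J = 1.80311/2.19722 = 0.82063, i.e. 0.821 to 3 decimal places.

0.821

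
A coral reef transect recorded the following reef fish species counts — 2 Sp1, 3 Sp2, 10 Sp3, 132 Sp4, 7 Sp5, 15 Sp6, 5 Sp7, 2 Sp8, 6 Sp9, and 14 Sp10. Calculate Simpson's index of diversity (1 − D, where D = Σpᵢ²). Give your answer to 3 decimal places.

0.530

Total N = 2+3+10+132+7+15+5+2+6+14 = 196, so the proportions are 0.0102, 0.01531, 0.05102, 0.67347, 0.03571, 0.07653, 0.02551, 0.0102, 0.03061, 0.07143 (working shown to 5 dp, full precision carried).
D = 0.0102² + 0.01531² + 0.05102² + 0.67347² + 0.03571² + 0.07653² + 0.02551² + 0.0102² + 0.03061² + 0.07143² = 0.00010 + 0.00023 + 0.00260 + 0.45356 + 0.00128 + 0.00586 + 0.00065 + 0.00010 + 0.00094 + 0.00510 = 0.47043.
So 1 − D = 0.52957, i.e. 0.530 to 3 decimal places.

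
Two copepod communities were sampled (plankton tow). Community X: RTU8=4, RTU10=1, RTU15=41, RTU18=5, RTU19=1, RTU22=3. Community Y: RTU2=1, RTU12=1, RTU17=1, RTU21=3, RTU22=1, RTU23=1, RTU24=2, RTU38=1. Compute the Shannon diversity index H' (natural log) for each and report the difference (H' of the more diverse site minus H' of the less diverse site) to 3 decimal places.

Community X: N=55, proportions 0.07273, 0.01818, 0.74545, 0.09091, 0.01818, 0.05455, giving H' = 0.93198 (working shown to 5 dp, full precision carried).
Community Y: N=11, proportions 0.09091, 0.09091, 0.09091, 0.27273, 0.09091, 0.09091, 0.18182, 0.09091, giving H' = 1.97225.
Difference = |0.93198 − 1.97225| = 1.04027, i.e. 1.040 to 3 decimal places.

1.040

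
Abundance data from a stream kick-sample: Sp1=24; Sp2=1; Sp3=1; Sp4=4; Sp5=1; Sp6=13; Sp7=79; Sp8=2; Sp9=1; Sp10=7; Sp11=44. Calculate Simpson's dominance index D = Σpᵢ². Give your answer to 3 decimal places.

0.287

Total N = 24+1+1+4+1+13+79+2+1+7+44 = 177, so the proportions are 0.13559, 0.00565, 0.00565, 0.0226, 0.00565, 0.07345, 0.44633, 0.0113, 0.00565, 0.03955, 0.24859 (working shown to 5 dp, full precision carried).
D = 0.13559² + 0.00565² + 0.00565² + 0.0226² + 0.00565² + 0.07345² + 0.44633² + 0.0113² + 0.00565² + 0.03955² + 0.24859² = 0.01839 + 0.00003 + 0.00003 + 0.00051 + 0.00003 + 0.00539 + 0.19921 + 0.00013 + 0.00003 + 0.00156 + 0.06180 = 0.28711.
To 3 decimal places, D = 0.287.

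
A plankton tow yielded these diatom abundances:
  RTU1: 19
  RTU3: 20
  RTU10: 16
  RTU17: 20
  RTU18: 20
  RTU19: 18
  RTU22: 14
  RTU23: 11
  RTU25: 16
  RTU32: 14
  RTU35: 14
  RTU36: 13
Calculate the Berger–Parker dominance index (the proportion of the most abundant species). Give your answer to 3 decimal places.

Total N = 19+20+16+20+20+18+14+11+16+14+14+13 = 195, so the proportions are 0.09744, 0.10256, 0.08205, 0.10256, 0.10256, 0.09231, 0.07179, 0.05641, 0.08205, 0.07179, 0.07179, 0.06667 (working shown to 5 dp, full precision carried).
The largest proportion is 0.10256, i.e. d = 0.103 to 3 decimal places.

0.103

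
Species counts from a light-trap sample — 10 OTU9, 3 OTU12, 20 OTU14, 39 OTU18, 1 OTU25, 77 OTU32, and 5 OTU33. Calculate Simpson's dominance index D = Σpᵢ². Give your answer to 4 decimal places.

0.3324

Total N = 10+3+20+39+1+77+5 = 155, so the proportions are 0.064516, 0.019355, 0.129032, 0.251613, 0.006452, 0.496774, 0.032258 (working shown to 6 dp, full precision carried).
D = 0.064516² + 0.019355² + 0.129032² + 0.251613² + 0.006452² + 0.496774² + 0.032258² = 0.004162 + 0.000375 + 0.016649 + 0.063309 + 0.000042 + 0.246785 + 0.001041 = 0.332362.
To 4 decimal places, D = 0.3324.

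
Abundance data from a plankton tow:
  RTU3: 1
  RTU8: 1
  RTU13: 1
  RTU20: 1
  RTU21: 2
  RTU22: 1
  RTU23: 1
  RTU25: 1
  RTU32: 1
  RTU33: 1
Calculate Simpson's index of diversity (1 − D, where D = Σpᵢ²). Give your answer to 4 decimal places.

0.8926

Total N = 1+1+1+1+2+1+1+1+1+1 = 11, so the proportions are 0.090909, 0.090909, 0.090909, 0.090909, 0.181818, 0.090909, 0.090909, 0.090909, 0.090909, 0.090909 (working shown to 6 dp, full precision carried).
D = 0.090909² + 0.090909² + 0.090909² + 0.090909² + 0.181818² + 0.090909² + 0.090909² + 0.090909² + 0.090909² + 0.090909² = 0.008264 + 0.008264 + 0.008264 + 0.008264 + 0.033058 + 0.008264 + 0.008264 + 0.008264 + 0.008264 + 0.008264 = 0.107438.
So 1 − D = 0.892562, i.e. 0.8926 to 4 decimal places.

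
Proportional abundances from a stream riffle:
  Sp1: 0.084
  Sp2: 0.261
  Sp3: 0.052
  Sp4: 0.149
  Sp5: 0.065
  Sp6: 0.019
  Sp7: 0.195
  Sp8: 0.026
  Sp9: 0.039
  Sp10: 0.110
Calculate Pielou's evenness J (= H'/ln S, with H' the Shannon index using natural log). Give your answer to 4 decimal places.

0.8825

H' = −Σ pᵢ ln pᵢ = −((-0.208063) + (-0.350584) + (-0.153739) + (-0.283668) + (-0.177669) + (-0.075303) + (-0.318777) + (-0.094891) + (-0.126524) + (-0.242800)) = 2.032017 (working shown to 6 dp, full precision carried).
With S = 10 species, ln S = 2.302585, so J = 2.032017/2.302585 = 0.882494, i.e. 0.8825 to 4 decimal places.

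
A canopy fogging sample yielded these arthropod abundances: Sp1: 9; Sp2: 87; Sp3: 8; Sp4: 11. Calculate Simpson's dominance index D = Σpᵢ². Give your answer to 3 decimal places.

0.592

Total N = 9+87+8+11 = 115, so the proportions are 0.07826, 0.75652, 0.06957, 0.09565 (working shown to 5 dp, full precision carried).
D = 0.07826² + 0.75652² + 0.06957² + 0.09565² = 0.00612 + 0.57233 + 0.00484 + 0.00915 = 0.59244.
To 3 decimal places, D = 0.592.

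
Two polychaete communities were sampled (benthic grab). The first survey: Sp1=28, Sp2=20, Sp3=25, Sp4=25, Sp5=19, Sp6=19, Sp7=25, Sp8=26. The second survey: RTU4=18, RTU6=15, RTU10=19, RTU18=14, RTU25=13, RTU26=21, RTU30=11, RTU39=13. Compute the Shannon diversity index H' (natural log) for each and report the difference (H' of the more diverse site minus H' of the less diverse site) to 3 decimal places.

The first survey: N=187, proportions 0.14973, 0.10695, 0.13369, 0.13369, 0.1016, 0.1016, 0.13369, 0.13904, giving H' = 2.06944 (working shown to 5 dp, full precision carried).
The second survey: N=124, proportions 0.14516, 0.12097, 0.15323, 0.1129, 0.10484, 0.16935, 0.08871, 0.10484, giving H' = 2.05787.
Difference = |2.06944 − 2.05787| = 0.01157, i.e. 0.012 to 3 decimal places.

0.012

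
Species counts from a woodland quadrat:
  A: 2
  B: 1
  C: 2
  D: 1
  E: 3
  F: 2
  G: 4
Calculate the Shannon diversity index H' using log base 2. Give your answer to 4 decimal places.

2.6566

Total N = 2+1+2+1+3+2+4 = 15, so the proportions are 0.133333, 0.066667, 0.133333, 0.066667, 0.2, 0.133333, 0.266667 (working shown to 6 dp, full precision carried).
Each pᵢ log₂ pᵢ term: 0.133333×(-2.906891)=-0.387585, 0.066667×(-3.906891)=-0.260459, 0.133333×(-2.906891)=-0.387585, 0.066667×(-3.906891)=-0.260459, 0.2×(-2.321928)=-0.464386, 0.133333×(-2.906891)=-0.387585, 0.266667×(-1.906891)=-0.508504.
Sum = -2.656565, so H' = 2.6566.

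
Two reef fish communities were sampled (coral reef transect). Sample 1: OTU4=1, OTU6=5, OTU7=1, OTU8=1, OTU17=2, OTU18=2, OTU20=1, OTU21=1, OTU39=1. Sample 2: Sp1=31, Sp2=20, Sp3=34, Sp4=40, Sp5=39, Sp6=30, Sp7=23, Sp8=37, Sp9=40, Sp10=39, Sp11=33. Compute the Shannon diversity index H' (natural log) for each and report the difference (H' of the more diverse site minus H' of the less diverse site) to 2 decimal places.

0.39

Sample 1: N=15, proportions 0.0667, 0.3333, 0.0667, 0.0667, 0.1333, 0.1333, 0.0667, 0.0667, 0.0667, giving H' = 1.9867 (working shown to 4 dp, full precision carried).
Sample 2: N=366, proportions 0.0847, 0.0546, 0.0929, 0.1093, 0.1066, 0.082, 0.0628, 0.1011, 0.1093, 0.1066, 0.0902, giving H' = 2.3773.
Difference = |1.9867 − 2.3773| = 0.3906, i.e. 0.39 to 2 decimal places.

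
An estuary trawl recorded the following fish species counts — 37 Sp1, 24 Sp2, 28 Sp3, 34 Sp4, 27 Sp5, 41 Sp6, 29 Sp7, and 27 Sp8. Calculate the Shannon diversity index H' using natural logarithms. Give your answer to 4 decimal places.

Total N = 37+24+28+34+27+41+29+27 = 247, so the proportions are 0.149798, 0.097166, 0.11336, 0.137652, 0.109312, 0.165992, 0.117409, 0.109312 (working shown to 6 dp, full precision carried).
Each pᵢ ln pᵢ term: 0.149798×(-1.898470)=-0.284386, 0.097166×(-2.331335)=-0.226526, 0.11336×(-2.177184)=-0.246806, 0.137652×(-1.983028)=-0.272967, 0.109312×(-2.213551)=-0.241967, 0.165992×(-1.795816)=-0.298091, 0.117409×(-2.142093)=-0.251501, 0.109312×(-2.213551)=-0.241967.
Sum = -2.064212, so H' = 2.0642.

2.0642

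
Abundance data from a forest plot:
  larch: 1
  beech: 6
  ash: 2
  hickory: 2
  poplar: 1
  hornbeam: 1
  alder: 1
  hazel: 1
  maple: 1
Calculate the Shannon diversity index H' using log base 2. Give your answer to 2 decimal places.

Total N = 1+6+2+2+1+1+1+1+1 = 16, so the proportions are 0.0625, 0.375, 0.125, 0.125, 0.0625, 0.0625, 0.0625, 0.0625, 0.0625 (working shown to 4 dp, full precision carried).
Each pᵢ log₂ pᵢ term: 0.0625×(-4.0000)=-0.2500, 0.375×(-1.4150)=-0.5306, 0.125×(-3.0000)=-0.3750, 0.125×(-3.0000)=-0.3750, 0.0625×(-4.0000)=-0.2500, 0.0625×(-4.0000)=-0.2500, 0.0625×(-4.0000)=-0.2500, 0.0625×(-4.0000)=-0.2500, 0.0625×(-4.0000)=-0.2500.
Sum = -2.7806, so H' = 2.78.

2.78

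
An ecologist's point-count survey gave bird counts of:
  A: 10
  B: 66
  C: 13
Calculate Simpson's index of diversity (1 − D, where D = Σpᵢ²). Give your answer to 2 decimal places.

0.42

Total N = 10+66+13 = 89, so the proportions are 0.1124, 0.7416, 0.1461 (working shown to 4 dp, full precision carried).
D = 0.1124² + 0.7416² + 0.1461² = 0.0126 + 0.5499 + 0.0213 = 0.5839.
So 1 − D = 0.4161, i.e. 0.42 to 2 decimal places.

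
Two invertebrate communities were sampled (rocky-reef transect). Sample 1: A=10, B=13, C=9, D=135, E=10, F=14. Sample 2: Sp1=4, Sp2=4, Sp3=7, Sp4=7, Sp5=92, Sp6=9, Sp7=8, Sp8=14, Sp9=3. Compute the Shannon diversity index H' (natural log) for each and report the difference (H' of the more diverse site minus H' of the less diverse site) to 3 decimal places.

Sample 1: N=191, proportions 0.05236, 0.06806, 0.04712, 0.70681, 0.05236, 0.0733, giving H' = 1.07254 (working shown to 5 dp, full precision carried).
Sample 2: N=148, proportions 0.02703, 0.02703, 0.0473, 0.0473, 0.62162, 0.06081, 0.05405, 0.09459, 0.02027, giving H' = 1.40944.
Difference = |1.07254 − 1.40944| = 0.33690, i.e. 0.337 to 3 decimal places.

0.337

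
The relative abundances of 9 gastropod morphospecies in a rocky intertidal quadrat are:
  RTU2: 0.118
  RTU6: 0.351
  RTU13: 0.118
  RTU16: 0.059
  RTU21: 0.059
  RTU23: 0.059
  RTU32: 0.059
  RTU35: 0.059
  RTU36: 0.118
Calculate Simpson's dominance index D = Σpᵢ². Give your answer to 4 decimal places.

0.1824

D = 0.118² + 0.351² + 0.118² + 0.059² + 0.059² + 0.059² + 0.059² + 0.059² + 0.118² = 0.013924 + 0.123201 + 0.013924 + 0.003481 + 0.003481 + 0.003481 + 0.003481 + 0.003481 + 0.013924 = 0.182378 (working shown to 6 dp, full precision carried).
To 4 decimal places, D = 0.1824.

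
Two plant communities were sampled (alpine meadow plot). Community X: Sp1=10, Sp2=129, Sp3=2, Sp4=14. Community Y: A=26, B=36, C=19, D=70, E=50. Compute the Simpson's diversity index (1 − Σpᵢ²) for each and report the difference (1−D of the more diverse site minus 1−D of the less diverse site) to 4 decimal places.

Community X: N=155, proportions 0.0645161, 0.8322581, 0.0129032, 0.0903226, giving 1−D = 0.2948595 (working shown to 7 dp, full precision carried).
Community Y: N=201, proportions 0.1293532, 0.1791045, 0.0945274, 0.3482587, 0.2487562, giving 1−D = 0.7590901.
Difference = |0.2948595 − 0.7590901| = 0.4642306, i.e. 0.4642 to 4 decimal places.

0.4642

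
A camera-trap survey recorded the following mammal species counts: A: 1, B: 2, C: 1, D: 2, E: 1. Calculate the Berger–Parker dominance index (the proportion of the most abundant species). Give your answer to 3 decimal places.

Total N = 1+2+1+2+1 = 7, so the proportions are 0.14286, 0.28571, 0.14286, 0.28571, 0.14286 (working shown to 5 dp, full precision carried).
The largest proportion is 0.28571, i.e. d = 0.286 to 3 decimal places.

0.286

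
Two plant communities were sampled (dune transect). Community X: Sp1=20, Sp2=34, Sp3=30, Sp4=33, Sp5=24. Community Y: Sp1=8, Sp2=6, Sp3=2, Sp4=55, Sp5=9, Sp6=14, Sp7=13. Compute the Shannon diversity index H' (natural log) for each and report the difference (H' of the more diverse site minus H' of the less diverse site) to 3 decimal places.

0.088

Community X: N=141, proportions 0.14184, 0.24113, 0.21277, 0.23404, 0.17021, giving H' = 1.59057 (working shown to 5 dp, full precision carried).
Community Y: N=107, proportions 0.07477, 0.05607, 0.01869, 0.51402, 0.08411, 0.13084, 0.1215, giving H' = 1.50234.
Difference = |1.59057 − 1.50234| = 0.08823, i.e. 0.088 to 3 decimal places.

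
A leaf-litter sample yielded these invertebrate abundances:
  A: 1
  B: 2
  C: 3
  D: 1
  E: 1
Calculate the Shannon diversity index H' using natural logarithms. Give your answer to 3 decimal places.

1.494

Total N = 1+2+3+1+1 = 8, so the proportions are 0.125, 0.25, 0.375, 0.125, 0.125 (working shown to 5 dp, full precision carried).
Each pᵢ ln pᵢ term: 0.125×(-2.07944)=-0.25993, 0.25×(-1.38629)=-0.34657, 0.375×(-0.98083)=-0.36781, 0.125×(-2.07944)=-0.25993, 0.125×(-2.07944)=-0.25993.
Sum = -1.49418, so H' = 1.494.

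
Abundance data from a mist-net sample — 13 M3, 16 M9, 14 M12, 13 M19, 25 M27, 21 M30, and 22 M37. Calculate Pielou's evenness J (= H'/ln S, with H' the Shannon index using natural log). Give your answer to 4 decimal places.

0.9835

Total N = 13+16+14+13+25+21+22 = 124, so the proportions are 0.104839, 0.129032, 0.112903, 0.104839, 0.201613, 0.169355, 0.177419 (working shown to 6 dp, full precision carried).
H' = −Σ pᵢ ln pᵢ = −((-0.236446) + (-0.264218) + (-0.246267) + (-0.236446) + (-0.322864) + (-0.300733) + (-0.306800)) = 1.913776.
With S = 7 species, ln S = 1.945910, so J = 1.913776/1.945910 = 0.983486, i.e. 0.9835 to 4 decimal places.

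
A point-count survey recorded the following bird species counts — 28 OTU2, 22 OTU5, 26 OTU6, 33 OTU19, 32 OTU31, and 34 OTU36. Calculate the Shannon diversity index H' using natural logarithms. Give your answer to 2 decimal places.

Total N = 28+22+26+33+32+34 = 175, so the proportions are 0.16, 0.1257, 0.1486, 0.1886, 0.1829, 0.1943 (working shown to 4 dp, full precision carried).
Each pᵢ ln pᵢ term: 0.16×(-1.8326)=-0.2932, 0.1257×(-2.0737)=-0.2607, 0.1486×(-1.9067)=-0.2833, 0.1886×(-1.6683)=-0.3146, 0.1829×(-1.6991)=-0.3107, 0.1943×(-1.6384)=-0.3183.
Sum = -1.7808, so H' = 1.78.

1.78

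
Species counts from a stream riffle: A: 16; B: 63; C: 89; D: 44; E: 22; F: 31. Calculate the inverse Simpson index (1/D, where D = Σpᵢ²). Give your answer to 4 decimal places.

Total N = 16+63+89+44+22+31 = 265, so the proportions are 0.06037736, 0.23773585, 0.33584906, 0.16603774, 0.08301887, 0.11698113 (working shown to 8 dp, full precision carried).
D = 0.06037736² + 0.23773585² + 0.33584906² + 0.16603774² + 0.08301887² + 0.11698113² = 0.00364543 + 0.05651833 + 0.11279459 + 0.02756853 + 0.00689213 + 0.01368459 = 0.22110360.
So 1/D = 4.522767, i.e. 4.5228 to 4 decimal places.

4.5228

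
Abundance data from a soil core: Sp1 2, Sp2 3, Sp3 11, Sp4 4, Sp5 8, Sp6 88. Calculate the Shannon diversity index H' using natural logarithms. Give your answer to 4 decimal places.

0.8980

Total N = 2+3+11+4+8+88 = 116, so the proportions are 0.017241, 0.025862, 0.094828, 0.034483, 0.068966, 0.758621 (working shown to 6 dp, full precision carried).
Each pᵢ ln pᵢ term: 0.017241×(-4.060443)=-0.070008, 0.025862×(-3.654978)=-0.094525, 0.094828×(-2.355695)=-0.223385, 0.034483×(-3.367296)=-0.116114, 0.068966×(-2.674149)=-0.184424, 0.758621×(-0.276253)=-0.209572.
Sum = -0.898027, so H' = 0.8980.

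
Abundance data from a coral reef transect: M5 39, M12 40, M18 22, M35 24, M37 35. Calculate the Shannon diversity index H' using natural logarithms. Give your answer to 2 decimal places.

Total N = 39+40+22+24+35 = 160, so the proportions are 0.2437, 0.25, 0.1375, 0.15, 0.2188 (working shown to 4 dp, full precision carried).
Each pᵢ ln pᵢ term: 0.2437×(-1.4116)=-0.3441, 0.25×(-1.3863)=-0.3466, 0.1375×(-1.9841)=-0.2728, 0.15×(-1.8971)=-0.2846, 0.2188×(-1.5198)=-0.3325.
Sum = -1.5805, so H' = 1.58.

1.58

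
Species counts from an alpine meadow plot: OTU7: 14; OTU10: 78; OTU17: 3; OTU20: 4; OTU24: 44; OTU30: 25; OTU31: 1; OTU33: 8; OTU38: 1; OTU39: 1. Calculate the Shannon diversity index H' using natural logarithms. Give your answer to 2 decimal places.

1.56

Total N = 14+78+3+4+44+25+1+8+1+1 = 179, so the proportions are 0.0782, 0.4358, 0.0168, 0.0223, 0.2458, 0.1397, 0.0056, 0.0447, 0.0056, 0.0056 (working shown to 4 dp, full precision carried).
Each pᵢ ln pᵢ term: 0.0782×(-2.5483)=-0.1993, 0.4358×(-0.8307)=-0.3620, 0.0168×(-4.0888)=-0.0685, 0.0223×(-3.8011)=-0.0849, 0.2458×(-1.4032)=-0.3449, 0.1397×(-1.9685)=-0.2749, 0.0056×(-5.1874)=-0.0290, 0.0447×(-3.1079)=-0.1389, 0.0056×(-5.1874)=-0.0290, 0.0056×(-5.1874)=-0.0290.
Sum = -1.5604, so H' = 1.56.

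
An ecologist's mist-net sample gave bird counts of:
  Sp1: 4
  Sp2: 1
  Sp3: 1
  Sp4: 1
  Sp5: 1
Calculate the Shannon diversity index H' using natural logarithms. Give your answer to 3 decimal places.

1.386

Total N = 4+1+1+1+1 = 8, so the proportions are 0.5, 0.125, 0.125, 0.125, 0.125 (working shown to 5 dp, full precision carried).
Each pᵢ ln pᵢ term: 0.5×(-0.69315)=-0.34657, 0.125×(-2.07944)=-0.25993, 0.125×(-2.07944)=-0.25993, 0.125×(-2.07944)=-0.25993, 0.125×(-2.07944)=-0.25993.
Sum = -1.38629, so H' = 1.386.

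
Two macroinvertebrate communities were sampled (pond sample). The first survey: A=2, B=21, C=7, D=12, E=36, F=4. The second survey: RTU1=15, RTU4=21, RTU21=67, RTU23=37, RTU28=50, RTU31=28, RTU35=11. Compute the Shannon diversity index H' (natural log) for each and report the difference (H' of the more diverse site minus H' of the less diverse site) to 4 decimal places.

0.3473

The first survey: N=82, proportions 0.02439, 0.256098, 0.085366, 0.146341, 0.439024, 0.04878, giving H' = 1.439483 (working shown to 6 dp, full precision carried).
The second survey: N=229, proportions 0.065502, 0.091703, 0.292576, 0.161572, 0.218341, 0.122271, 0.048035, giving H' = 1.786762.
Difference = |1.439483 − 1.786762| = 0.347279, i.e. 0.3473 to 4 decimal places.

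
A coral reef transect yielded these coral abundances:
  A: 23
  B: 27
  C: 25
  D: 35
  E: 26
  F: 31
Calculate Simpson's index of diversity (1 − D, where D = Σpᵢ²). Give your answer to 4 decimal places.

Total N = 23+27+25+35+26+31 = 167, so the proportions are 0.137725, 0.161677, 0.149701, 0.209581, 0.155689, 0.185629 (working shown to 6 dp, full precision carried).
D = 0.137725² + 0.161677² + 0.149701² + 0.209581² + 0.155689² + 0.185629² = 0.018968 + 0.026139 + 0.022410 + 0.043924 + 0.024239 + 0.034458 = 0.170139.
So 1 − D = 0.829861, i.e. 0.8299 to 4 decimal places.

0.8299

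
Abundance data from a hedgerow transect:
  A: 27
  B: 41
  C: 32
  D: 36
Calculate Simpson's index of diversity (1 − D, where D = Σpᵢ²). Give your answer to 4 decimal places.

0.7443

Total N = 27+41+32+36 = 136, so the proportions are 0.198529, 0.301471, 0.235294, 0.264706 (working shown to 6 dp, full precision carried).
D = 0.198529² + 0.301471² + 0.235294² + 0.264706² = 0.039414 + 0.090885 + 0.055363 + 0.070069 = 0.255731.
So 1 − D = 0.744269, i.e. 0.7443 to 4 decimal places.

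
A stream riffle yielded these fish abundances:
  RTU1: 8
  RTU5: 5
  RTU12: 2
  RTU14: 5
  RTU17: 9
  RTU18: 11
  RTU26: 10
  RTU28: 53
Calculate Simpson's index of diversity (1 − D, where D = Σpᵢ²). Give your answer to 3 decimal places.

Total N = 8+5+2+5+9+11+10+53 = 103, so the proportions are 0.07767, 0.04854, 0.01942, 0.04854, 0.08738, 0.1068, 0.09709, 0.51456 (working shown to 5 dp, full precision carried).
D = 0.07767² + 0.04854² + 0.01942² + 0.04854² + 0.08738² + 0.1068² + 0.09709² + 0.51456² = 0.00603 + 0.00236 + 0.00038 + 0.00236 + 0.00764 + 0.01141 + 0.00943 + 0.26478 = 0.30436.
So 1 − D = 0.69564, i.e. 0.696 to 3 decimal places.

0.696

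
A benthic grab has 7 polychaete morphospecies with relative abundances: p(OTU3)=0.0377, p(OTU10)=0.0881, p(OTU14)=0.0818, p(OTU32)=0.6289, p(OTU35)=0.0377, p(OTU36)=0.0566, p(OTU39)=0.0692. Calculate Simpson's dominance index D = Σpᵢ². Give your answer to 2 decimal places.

D = 0.0377² + 0.0881² + 0.0818² + 0.6289² + 0.0377² + 0.0566² + 0.0692² = 0.0014 + 0.0078 + 0.0067 + 0.3955 + 0.0014 + 0.0032 + 0.0048 = 0.4208 (working shown to 4 dp, full precision carried).
To 2 decimal places, D = 0.42.

0.42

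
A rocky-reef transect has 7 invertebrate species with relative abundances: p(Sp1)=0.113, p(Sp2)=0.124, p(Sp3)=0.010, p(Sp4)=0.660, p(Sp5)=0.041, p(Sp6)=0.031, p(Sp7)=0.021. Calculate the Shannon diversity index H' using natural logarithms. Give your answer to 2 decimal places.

1.15

Each pᵢ ln pᵢ term (working shown to 4 dp, full precision carried): 0.113×(-2.1804)=-0.2464, 0.124×(-2.0875)=-0.2588, 0.01×(-4.6052)=-0.0461, 0.66×(-0.4155)=-0.2742, 0.041×(-3.1942)=-0.1310, 0.031×(-3.4738)=-0.1077, 0.021×(-3.8632)=-0.0811.
Sum = -1.1453, so H' = 1.15.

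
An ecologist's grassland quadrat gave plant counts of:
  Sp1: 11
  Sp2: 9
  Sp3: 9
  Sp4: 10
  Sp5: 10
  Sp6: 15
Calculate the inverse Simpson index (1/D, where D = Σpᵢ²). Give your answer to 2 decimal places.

Total N = 11+9+9+10+10+15 = 64, so the proportions are 0.171875, 0.140625, 0.140625, 0.15625, 0.15625, 0.234375 (working shown to 6 dp, full precision carried).
D = 0.171875² + 0.140625² + 0.140625² + 0.15625² + 0.15625² + 0.234375² = 0.029541 + 0.019775 + 0.019775 + 0.024414 + 0.024414 + 0.054932 = 0.172852.
So 1/D = 5.7853, i.e. 5.79 to 2 decimal places.

5.79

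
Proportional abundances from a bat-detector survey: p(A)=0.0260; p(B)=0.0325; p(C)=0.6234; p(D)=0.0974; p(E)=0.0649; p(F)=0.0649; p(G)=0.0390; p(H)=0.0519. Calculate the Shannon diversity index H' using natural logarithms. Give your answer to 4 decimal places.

Each pᵢ ln pᵢ term (working shown to 6 dp, full precision carried): 0.026×(-3.649659)=-0.094891, 0.0325×(-3.426515)=-0.111362, 0.6234×(-0.472567)=-0.294598, 0.0974×(-2.328929)=-0.226838, 0.0649×(-2.734908)=-0.177496, 0.0649×(-2.734908)=-0.177496, 0.039×(-3.244194)=-0.126524, 0.0519×(-2.958436)=-0.153543.
Sum = -1.362746, so H' = 1.3627.

1.3627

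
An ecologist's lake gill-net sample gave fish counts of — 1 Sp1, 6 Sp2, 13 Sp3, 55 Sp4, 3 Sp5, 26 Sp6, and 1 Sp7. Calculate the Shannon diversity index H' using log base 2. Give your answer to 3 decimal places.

Total N = 1+6+13+55+3+26+1 = 105, so the proportions are 0.00952, 0.05714, 0.12381, 0.52381, 0.02857, 0.24762, 0.00952 (working shown to 5 dp, full precision carried).
Each pᵢ log₂ pᵢ term: 0.00952×(-6.71425)=-0.06395, 0.05714×(-4.12928)=-0.23596, 0.12381×(-3.01381)=-0.37314, 0.52381×(-0.93289)=-0.48865, 0.02857×(-5.12928)=-0.14655, 0.24762×(-2.01381)=-0.49866, 0.00952×(-6.71425)=-0.06395.
Sum = -1.87085, so H' = 1.871.

1.871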